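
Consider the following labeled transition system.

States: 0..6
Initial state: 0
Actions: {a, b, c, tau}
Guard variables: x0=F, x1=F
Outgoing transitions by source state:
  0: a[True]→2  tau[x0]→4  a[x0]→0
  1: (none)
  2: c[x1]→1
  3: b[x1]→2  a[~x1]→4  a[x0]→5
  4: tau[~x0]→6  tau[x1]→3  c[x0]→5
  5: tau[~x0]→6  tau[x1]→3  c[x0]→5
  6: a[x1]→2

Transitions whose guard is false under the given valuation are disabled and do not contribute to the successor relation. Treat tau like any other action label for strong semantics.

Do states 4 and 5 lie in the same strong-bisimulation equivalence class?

Bisimulation quotient by refinement:
  π0 = {{0,1,2,3,4,5,6}}
  π1 = {{0,3},{1,2,6},{4,5}}
  π2 = {{0},{1,2,6},{3},{4,5}}
stable after 3 split(s): 4 block(s)
[4]={4,5}  [5]={4,5}

Answer: BISIMILAR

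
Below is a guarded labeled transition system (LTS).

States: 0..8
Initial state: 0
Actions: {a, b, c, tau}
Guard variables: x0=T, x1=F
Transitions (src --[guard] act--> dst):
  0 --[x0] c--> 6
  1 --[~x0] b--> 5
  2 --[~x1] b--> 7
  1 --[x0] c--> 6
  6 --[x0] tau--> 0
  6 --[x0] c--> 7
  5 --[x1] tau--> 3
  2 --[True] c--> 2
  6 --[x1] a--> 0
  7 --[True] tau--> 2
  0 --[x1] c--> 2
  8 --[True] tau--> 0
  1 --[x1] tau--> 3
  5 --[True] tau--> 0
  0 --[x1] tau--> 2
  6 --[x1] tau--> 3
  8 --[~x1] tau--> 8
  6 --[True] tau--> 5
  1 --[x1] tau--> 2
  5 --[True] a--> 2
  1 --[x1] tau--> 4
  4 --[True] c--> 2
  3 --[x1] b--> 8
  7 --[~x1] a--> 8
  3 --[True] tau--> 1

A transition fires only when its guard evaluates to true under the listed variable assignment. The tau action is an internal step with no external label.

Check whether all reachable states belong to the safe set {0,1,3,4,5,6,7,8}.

Answer: INVARIANT VIOLATED at state 2

Working:
Safe = {0,1,3,4,5,6,7,8}
Reach set: {0,2,5,6,7,8}
  0: ✓
  2: outside
  5: ✓
  6: ✓
  7: ✓
  8: ✓
counterexample path to 2: c·tau·a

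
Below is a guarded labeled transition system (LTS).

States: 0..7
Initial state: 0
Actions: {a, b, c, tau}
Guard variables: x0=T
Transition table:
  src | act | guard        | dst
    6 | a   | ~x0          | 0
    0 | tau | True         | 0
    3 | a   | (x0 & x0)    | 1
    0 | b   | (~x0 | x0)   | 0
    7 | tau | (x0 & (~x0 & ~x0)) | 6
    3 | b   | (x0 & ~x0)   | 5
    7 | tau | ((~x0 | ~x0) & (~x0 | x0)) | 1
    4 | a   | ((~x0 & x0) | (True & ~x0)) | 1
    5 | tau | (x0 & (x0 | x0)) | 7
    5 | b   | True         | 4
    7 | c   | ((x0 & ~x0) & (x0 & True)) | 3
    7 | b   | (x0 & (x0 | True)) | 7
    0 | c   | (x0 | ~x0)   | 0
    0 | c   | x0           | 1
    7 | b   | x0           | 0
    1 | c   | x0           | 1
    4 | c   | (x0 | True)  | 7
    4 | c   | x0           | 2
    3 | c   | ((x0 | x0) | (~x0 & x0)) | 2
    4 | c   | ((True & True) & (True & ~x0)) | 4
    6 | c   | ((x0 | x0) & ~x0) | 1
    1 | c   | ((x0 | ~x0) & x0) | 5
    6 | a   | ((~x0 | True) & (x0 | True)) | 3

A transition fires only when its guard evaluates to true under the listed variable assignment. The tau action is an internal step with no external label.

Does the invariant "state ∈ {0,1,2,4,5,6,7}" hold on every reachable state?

Answer: INVARIANT HOLDS

Working:
Safe = {0,1,2,4,5,6,7}
Reach set: {0,1,2,4,5,7}
  0: ✓
  1: ✓
  2: ✓
  4: ✓
  5: ✓
  7: ✓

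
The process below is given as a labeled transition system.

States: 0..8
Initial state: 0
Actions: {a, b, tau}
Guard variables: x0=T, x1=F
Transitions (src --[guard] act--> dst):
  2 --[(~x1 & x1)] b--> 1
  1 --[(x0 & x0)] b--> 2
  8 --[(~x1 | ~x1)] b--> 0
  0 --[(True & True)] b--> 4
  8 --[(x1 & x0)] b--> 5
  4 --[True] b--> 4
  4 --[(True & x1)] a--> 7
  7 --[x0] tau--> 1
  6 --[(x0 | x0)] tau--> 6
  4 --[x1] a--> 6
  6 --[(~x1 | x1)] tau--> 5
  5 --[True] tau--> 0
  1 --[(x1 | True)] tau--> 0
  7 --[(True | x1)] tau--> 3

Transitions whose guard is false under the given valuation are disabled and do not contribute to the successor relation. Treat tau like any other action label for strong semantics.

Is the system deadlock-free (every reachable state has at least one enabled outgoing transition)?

Answer: DEADLOCK-FREE

Working:
Reach set: {0,4}
  0: b→4  [1 exit(s)]
  4: b→4  [1 exit(s)]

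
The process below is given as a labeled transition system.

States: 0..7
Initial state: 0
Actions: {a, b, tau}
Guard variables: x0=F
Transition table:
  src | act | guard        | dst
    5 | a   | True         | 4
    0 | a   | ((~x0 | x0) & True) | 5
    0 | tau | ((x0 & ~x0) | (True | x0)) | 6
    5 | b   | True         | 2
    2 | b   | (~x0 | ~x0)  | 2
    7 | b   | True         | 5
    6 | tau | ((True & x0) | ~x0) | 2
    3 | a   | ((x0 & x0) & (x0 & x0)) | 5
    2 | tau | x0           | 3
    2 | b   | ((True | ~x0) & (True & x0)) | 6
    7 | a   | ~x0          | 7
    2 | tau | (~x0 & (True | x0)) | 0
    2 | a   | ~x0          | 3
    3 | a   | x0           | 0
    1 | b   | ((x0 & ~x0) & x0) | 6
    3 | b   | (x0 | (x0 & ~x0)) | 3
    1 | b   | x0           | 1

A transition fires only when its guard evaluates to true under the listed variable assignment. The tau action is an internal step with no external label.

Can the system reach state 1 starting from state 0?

After dropping false guards: 10 live edges.
depth 0: {0}
depth 1: {5,6}  cumulative {0,5,6}
depth 2: {2,4}  cumulative {0,2,4,5,6}
depth 3: {3}  cumulative {0,2,3,4,5,6}
R = {0,2,3,4,5,6}

Answer: UNREACHABLE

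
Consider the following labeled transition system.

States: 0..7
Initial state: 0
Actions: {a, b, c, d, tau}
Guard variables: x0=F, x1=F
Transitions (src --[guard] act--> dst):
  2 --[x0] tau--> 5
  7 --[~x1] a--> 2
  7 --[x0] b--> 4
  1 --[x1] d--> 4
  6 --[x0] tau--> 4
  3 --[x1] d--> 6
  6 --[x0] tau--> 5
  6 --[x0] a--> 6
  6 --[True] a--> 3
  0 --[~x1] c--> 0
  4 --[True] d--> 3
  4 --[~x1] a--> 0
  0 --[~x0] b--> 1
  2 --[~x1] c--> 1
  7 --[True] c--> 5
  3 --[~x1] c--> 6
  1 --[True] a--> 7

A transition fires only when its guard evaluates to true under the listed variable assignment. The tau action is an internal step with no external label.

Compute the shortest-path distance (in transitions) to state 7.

Answer: 2

Trace:
Layered search for 7:
  Layer 0: {0}
  Layer 1: {1}
  Layer 2: {7}
first hit 7 at d=2 via b·a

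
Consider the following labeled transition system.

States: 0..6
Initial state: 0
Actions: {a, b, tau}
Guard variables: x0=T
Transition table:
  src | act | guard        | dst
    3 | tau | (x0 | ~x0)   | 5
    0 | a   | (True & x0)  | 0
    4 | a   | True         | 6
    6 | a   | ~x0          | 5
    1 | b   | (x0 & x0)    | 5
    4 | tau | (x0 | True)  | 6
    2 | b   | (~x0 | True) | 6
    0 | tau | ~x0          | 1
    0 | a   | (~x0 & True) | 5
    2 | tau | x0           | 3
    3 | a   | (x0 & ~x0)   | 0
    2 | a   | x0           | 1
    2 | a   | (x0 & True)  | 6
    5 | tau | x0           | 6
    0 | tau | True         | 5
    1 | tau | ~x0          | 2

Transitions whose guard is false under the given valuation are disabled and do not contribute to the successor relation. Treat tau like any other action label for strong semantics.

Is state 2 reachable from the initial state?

Answer: UNREACHABLE

Analysis:
11 transition(s) survive guard evaluation.
L0 = {0}
L1 = {5}  cumulative {0,5}
L2 = {6}  cumulative {0,5,6}
Reachable = {0,5,6}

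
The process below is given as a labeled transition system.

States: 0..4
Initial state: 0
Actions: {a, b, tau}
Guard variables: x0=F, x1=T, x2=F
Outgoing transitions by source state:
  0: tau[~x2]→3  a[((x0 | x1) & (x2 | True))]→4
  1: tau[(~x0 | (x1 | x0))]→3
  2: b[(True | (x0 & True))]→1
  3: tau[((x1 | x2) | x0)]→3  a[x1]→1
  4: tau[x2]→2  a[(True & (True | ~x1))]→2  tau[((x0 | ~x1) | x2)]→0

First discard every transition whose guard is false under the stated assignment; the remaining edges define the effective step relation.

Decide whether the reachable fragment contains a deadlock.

Reach set: {0,1,2,3,4}
  0: a→4  tau→3  [2 exit(s)]
  1: tau→3  [1 exit(s)]
  2: b→1  [1 exit(s)]
  3: a→1  tau→3  [2 exit(s)]
  4: a→2  [1 exit(s)]

Answer: DEADLOCK-FREE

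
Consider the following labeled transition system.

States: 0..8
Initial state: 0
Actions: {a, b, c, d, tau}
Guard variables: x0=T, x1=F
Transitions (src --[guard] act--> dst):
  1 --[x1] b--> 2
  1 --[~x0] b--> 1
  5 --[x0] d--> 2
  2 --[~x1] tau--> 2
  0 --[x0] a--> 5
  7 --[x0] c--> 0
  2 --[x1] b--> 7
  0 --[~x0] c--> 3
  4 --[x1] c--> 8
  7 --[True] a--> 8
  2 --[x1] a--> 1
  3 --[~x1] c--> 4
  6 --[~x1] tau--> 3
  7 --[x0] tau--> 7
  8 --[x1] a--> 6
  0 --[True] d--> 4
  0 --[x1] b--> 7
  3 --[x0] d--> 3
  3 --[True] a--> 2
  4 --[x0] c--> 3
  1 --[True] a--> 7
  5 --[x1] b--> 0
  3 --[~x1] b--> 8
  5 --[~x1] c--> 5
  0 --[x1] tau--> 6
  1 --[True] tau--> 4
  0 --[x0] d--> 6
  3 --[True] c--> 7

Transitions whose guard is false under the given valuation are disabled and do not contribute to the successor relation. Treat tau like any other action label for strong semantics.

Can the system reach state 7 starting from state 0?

Answer: REACHABLE

Analysis:
Guard filter leaves 18 enabled edge(s).
Layer 0: {0}
Layer 1: {4,5,6}  cumulative {0,4,5,6}
Layer 2: {2,3}  cumulative {0,2,3,4,5,6}
Layer 3: {7,8}  cumulative {0,2,3,4,5,6,7,8}
Reachable = {0,2,3,4,5,6,7,8}
Path to 7: d·c·c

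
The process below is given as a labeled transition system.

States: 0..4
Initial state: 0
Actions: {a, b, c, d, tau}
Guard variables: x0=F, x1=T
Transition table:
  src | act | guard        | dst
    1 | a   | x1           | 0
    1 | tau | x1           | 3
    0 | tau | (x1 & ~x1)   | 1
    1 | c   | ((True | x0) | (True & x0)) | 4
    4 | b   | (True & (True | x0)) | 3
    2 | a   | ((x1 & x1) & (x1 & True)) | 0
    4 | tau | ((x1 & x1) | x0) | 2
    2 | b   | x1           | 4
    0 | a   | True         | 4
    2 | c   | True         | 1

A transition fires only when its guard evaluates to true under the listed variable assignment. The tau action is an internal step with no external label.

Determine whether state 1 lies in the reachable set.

Answer: REACHABLE

Working:
9 transition(s) survive guard evaluation.
L0 = {0}
L1 = {4}  total {0,4}
L2 = {2,3}  total {0,2,3,4}
L3 = {1}  total {0,1,2,3,4}
R = {0,1,2,3,4}
trace reaching 1: a·tau·c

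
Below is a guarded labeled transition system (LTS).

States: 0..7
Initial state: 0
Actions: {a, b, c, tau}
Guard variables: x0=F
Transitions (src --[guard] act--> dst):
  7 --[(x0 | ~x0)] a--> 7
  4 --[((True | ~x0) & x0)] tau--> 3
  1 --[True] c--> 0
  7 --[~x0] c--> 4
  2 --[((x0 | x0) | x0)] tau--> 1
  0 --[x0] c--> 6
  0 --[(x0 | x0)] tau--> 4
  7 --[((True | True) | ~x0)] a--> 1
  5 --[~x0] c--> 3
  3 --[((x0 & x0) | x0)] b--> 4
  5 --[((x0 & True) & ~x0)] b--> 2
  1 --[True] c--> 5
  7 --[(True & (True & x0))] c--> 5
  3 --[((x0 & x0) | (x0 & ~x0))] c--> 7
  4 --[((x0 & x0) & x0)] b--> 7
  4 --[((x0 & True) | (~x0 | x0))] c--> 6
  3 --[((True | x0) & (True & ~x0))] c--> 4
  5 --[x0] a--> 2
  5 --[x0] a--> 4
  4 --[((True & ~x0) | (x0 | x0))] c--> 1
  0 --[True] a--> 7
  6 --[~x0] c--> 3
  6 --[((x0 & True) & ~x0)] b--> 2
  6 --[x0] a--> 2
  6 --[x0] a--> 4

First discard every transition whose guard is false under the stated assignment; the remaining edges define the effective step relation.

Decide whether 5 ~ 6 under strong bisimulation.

Answer: BISIMILAR

Working:
Refine partition for ~:
  π0 = {{0,1,2,3,4,5,6,7}}
  π1 = {{0},{1,3,4,5,6},{2},{7}}
  π2 = {{0},{1},{2},{3,4,5,6},{7}}
  π3 = {{0},{1},{2},{3,5,6},{4},{7}}
  π4 = {{0},{1},{2},{3},{4},{5,6},{7}}
7 equivalence class(es) (converged in 5)
[5]={5,6}  [6]={5,6}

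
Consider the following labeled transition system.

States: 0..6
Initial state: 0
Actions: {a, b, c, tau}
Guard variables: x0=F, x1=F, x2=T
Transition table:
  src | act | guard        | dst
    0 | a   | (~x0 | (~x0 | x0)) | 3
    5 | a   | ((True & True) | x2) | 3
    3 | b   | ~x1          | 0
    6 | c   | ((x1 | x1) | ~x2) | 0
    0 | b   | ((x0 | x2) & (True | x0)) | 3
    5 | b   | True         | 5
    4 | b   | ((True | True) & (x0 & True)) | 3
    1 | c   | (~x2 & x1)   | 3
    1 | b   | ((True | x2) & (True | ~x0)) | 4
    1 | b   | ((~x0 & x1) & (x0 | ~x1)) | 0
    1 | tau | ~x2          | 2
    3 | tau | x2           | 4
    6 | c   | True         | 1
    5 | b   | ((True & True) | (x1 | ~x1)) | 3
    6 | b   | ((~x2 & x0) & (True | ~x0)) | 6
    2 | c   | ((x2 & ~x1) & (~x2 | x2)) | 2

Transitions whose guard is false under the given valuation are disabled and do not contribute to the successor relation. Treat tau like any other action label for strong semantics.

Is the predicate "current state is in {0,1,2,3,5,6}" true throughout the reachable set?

Allowed set {0,1,2,3,5,6}
R = {0,3,4}
  0: ok
  3: ok
  4: ✗ unsafe
reach 4 via a·tau — violates

Answer: INVARIANT VIOLATED at state 4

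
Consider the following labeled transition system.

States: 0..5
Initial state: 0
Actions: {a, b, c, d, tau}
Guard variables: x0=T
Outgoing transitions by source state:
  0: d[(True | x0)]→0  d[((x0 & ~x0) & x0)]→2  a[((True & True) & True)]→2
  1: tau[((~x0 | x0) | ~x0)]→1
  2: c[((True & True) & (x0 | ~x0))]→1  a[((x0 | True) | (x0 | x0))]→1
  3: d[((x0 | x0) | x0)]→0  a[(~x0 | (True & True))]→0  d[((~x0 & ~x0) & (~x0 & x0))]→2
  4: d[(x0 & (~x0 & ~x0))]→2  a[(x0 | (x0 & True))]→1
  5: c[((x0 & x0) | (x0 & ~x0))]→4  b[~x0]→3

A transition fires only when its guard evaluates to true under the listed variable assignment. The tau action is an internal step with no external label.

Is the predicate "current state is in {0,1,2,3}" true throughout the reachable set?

Allowed set {0,1,2,3}
Reachable = {0,1,2}
  0: ok
  1: ok
  2: ok

Answer: INVARIANT HOLDS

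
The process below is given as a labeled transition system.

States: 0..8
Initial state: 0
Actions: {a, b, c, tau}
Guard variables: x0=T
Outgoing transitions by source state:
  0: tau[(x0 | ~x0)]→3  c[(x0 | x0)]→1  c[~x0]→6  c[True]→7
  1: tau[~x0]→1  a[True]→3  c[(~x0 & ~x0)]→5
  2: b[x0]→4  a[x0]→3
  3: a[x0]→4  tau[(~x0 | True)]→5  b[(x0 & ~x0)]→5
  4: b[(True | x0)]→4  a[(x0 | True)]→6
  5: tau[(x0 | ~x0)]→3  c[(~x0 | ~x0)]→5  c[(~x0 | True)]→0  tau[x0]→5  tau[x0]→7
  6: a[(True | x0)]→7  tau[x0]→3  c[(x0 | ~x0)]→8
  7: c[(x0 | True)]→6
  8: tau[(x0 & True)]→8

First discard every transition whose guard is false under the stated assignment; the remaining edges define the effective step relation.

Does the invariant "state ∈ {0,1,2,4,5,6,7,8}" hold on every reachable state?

Safe = {0,1,2,4,5,6,7,8}
R = {0,1,3,4,5,6,7,8}
  0: safe
  1: safe
  3: VIOLATES
  4: safe
  5: safe
  6: safe
  7: safe
  8: safe
reach 3 via tau — violates

Answer: INVARIANT VIOLATED at state 3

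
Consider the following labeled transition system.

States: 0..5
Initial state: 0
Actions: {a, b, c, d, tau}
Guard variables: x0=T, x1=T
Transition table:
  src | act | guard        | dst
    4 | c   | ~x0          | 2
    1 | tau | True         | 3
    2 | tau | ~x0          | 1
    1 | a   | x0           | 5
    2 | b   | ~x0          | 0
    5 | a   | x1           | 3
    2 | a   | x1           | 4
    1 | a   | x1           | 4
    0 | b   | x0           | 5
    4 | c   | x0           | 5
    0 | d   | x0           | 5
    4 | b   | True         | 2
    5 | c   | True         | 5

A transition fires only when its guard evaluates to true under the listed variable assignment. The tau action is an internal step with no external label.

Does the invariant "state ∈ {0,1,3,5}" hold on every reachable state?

Safe = {0,1,3,5}
Reach set: {0,3,5}
  0: ✓
  3: ✓
  5: ✓

Answer: INVARIANT HOLDS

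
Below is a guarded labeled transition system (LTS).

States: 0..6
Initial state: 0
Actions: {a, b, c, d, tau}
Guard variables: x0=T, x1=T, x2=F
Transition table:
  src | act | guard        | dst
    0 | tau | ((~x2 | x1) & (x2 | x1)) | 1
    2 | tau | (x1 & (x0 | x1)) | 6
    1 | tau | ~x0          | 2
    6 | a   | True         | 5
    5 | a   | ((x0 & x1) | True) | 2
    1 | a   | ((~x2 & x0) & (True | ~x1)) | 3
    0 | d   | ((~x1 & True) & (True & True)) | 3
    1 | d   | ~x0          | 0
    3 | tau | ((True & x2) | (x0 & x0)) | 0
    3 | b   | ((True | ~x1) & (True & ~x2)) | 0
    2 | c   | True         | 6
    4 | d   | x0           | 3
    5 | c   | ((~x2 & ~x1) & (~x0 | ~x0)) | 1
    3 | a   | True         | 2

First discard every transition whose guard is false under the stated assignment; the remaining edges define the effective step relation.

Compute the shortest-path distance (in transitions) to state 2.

Layered search for 2:
  Layer 0: {0}
  Layer 1: {1}
  Layer 2: {3}
  Layer 3: {2}
2 enters at depth 3; path tau·a·a

Answer: 3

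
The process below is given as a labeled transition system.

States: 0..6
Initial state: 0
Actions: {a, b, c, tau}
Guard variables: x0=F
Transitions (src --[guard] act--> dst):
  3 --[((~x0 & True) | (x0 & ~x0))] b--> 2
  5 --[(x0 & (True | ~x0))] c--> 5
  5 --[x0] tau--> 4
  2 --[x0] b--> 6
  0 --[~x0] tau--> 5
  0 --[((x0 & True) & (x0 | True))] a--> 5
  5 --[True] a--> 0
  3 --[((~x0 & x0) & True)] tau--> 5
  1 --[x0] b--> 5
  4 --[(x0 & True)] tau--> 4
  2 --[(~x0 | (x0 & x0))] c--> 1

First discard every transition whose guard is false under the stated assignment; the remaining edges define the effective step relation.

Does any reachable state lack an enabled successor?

Answer: DEADLOCK-FREE

Trace:
Reach set: {0,5}
  0: tau→5  [deg 1]
  5: a→0  [deg 1]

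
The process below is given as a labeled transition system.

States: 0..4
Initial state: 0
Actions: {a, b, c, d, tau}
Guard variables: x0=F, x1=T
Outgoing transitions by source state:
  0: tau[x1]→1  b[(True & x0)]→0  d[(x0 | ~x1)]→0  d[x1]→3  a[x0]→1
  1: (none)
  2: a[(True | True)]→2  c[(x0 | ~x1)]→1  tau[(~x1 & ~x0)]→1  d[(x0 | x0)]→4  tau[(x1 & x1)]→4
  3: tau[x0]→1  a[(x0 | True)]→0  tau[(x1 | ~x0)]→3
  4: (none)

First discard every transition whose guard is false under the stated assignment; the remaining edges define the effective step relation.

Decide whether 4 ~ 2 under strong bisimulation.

Answer: NOT BISIMILAR

Analysis:
Compute ~ classes (split until stable):
  round 0: {{0,1,2,3,4}}
  round 1: {{0},{1,4},{2,3}}
  round 2: {{0},{1,4},{2},{3}}
Fixed point at round 3; 4 class(es).
class of 4: {1,4}; class of 2: {2}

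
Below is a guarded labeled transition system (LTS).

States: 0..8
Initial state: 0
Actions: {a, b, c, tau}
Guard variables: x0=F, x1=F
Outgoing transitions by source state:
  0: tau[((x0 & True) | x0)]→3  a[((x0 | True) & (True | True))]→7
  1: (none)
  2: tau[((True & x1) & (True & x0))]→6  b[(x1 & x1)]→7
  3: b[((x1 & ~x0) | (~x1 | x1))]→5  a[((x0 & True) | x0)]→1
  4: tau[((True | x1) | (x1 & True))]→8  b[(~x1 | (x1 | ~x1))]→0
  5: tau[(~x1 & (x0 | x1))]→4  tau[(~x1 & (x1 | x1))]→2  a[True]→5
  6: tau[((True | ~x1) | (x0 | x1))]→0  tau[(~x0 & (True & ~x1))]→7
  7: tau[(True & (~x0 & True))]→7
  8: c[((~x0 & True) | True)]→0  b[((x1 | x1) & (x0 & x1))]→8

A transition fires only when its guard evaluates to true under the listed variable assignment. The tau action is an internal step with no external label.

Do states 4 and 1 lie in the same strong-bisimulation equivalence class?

Bisimulation quotient by refinement:
  π0 = {{0,1,2,3,4,5,6,7,8}}
  π1 = {{0,5},{1,2},{3},{4},{6,7},{8}}
  π2 = {{0},{1,2},{3},{4},{5},{6},{7},{8}}
stable after 3 split(s): 8 block(s)
4∈{4}, 1∈{1,2}

Answer: NOT BISIMILAR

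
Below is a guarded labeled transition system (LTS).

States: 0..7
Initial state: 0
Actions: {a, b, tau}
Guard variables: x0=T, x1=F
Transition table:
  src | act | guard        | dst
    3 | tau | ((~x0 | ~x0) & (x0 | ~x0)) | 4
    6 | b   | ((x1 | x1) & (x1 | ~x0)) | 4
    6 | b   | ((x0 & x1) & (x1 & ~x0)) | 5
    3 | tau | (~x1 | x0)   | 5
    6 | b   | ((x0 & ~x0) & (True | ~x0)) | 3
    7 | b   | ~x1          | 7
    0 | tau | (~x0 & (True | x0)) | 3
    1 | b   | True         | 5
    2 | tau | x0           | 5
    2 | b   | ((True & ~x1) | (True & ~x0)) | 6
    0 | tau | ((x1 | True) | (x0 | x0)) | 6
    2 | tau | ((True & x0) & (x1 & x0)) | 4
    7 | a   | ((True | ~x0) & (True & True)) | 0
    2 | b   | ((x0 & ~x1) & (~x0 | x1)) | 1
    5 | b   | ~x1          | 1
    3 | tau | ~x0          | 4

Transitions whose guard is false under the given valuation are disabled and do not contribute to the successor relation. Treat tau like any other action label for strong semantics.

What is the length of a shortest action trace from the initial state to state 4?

Answer: UNREACHABLE

Analysis:
BFS to 4:
  depth 0: {0}
  depth 1: {6}
4 never appears.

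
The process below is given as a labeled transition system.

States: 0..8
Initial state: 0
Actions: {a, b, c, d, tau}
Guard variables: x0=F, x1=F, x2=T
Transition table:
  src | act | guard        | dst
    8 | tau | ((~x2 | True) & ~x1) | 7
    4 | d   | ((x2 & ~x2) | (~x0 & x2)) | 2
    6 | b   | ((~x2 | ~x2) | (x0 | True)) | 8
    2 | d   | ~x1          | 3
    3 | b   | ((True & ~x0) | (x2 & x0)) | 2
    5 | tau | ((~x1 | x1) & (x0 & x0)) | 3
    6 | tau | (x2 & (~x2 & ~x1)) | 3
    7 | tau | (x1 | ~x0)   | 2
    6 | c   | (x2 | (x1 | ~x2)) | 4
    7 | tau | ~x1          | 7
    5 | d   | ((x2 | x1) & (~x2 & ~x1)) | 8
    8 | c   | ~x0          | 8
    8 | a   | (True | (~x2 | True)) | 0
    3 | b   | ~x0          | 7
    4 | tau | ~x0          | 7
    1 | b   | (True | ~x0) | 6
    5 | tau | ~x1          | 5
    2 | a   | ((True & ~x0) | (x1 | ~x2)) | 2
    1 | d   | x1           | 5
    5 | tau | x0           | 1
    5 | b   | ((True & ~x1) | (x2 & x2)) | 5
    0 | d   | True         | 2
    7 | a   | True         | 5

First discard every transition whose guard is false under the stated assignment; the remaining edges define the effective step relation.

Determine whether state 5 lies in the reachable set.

18 transition(s) survive guard evaluation.
Layer 0: {0}
Layer 1: {2}  cumulative {0,2}
Layer 2: {3}  cumulative {0,2,3}
Layer 3: {7}  cumulative {0,2,3,7}
Layer 4: {5}  cumulative {0,2,3,5,7}
Reachable = {0,2,3,5,7}
Path to 5: d·d·b·a

Answer: REACHABLE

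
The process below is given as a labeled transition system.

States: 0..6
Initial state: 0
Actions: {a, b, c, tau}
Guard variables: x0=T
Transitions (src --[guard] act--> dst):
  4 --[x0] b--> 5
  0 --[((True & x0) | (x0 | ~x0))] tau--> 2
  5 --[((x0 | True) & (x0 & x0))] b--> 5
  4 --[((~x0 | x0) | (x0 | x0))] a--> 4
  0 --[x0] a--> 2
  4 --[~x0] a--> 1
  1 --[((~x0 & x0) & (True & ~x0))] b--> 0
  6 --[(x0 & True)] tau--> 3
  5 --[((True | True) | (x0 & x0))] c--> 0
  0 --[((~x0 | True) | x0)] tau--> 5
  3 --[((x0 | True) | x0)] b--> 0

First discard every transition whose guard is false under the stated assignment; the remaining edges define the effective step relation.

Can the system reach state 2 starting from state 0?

9 transition(s) survive guard evaluation.
Layer 0: {0}
Layer 1: {2,5}  total {0,2,5}
Reachable = {0,2,5}
witness 2: tau

Answer: REACHABLE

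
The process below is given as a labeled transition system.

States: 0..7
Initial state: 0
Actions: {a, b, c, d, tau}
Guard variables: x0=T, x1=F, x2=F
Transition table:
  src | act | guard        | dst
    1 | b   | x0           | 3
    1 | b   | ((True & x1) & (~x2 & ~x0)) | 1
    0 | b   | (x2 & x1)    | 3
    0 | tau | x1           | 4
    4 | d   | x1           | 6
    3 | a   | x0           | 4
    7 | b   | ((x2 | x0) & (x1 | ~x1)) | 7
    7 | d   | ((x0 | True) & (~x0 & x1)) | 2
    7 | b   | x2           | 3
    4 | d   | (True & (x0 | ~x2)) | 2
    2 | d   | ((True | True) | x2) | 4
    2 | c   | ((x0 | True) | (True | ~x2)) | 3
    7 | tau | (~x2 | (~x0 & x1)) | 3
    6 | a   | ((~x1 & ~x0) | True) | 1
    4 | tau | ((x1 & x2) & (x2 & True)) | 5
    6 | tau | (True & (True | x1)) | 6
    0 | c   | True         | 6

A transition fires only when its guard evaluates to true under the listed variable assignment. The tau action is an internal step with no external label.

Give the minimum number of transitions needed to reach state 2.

Answer: 5

Trace:
Layered search for 2:
  Layer 0: {0}
  Layer 1: {6}
  Layer 2: {1}
  Layer 3: {3}
  Layer 4: {4}
  Layer 5: {2}
2 enters at depth 5; path c·a·b·a·d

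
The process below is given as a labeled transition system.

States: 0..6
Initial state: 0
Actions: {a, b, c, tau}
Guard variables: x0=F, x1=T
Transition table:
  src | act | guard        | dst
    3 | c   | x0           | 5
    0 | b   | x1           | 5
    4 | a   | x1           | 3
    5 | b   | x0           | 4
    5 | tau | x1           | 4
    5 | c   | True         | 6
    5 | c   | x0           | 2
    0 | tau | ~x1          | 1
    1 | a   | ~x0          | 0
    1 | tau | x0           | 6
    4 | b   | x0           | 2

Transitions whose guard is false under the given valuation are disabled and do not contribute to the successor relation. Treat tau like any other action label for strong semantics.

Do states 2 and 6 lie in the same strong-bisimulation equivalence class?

Answer: BISIMILAR

Analysis:
Refine partition for ~:
  round 0: {{0,1,2,3,4,5,6}}
  round 1: {{0},{1,4},{2,3,6},{5}}
  round 2: {{0},{1},{2,3,6},{4},{5}}
stable after 3 split(s): 5 block(s)
2∈{2,3,6}, 6∈{2,3,6}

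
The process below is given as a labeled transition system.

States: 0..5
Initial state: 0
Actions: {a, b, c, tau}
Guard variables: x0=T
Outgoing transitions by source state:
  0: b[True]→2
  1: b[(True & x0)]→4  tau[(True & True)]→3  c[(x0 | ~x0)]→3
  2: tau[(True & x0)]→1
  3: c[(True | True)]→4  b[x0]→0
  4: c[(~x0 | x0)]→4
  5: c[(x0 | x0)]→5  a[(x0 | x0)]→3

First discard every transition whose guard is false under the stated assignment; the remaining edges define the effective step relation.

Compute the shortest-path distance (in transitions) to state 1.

Answer: 2

Working:
Breadth-first toward 1:
  depth 0: {0}
  depth 1: {2}
  depth 2: {1}
first hit 1 at d=2 via b·tau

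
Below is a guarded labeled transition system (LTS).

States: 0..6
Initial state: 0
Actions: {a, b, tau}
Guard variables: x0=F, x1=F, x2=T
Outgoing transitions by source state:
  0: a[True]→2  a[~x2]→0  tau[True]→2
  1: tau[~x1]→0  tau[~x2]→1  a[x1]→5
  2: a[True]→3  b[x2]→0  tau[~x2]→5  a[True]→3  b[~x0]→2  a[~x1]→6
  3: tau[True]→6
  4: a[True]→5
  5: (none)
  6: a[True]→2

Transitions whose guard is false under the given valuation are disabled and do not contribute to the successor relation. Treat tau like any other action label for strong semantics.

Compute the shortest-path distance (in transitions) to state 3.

Answer: 2

Analysis:
BFS to 3:
  L0 = {0}
  L1 = {2}
  L2 = {3,6}
first hit 3 at d=2 via a·a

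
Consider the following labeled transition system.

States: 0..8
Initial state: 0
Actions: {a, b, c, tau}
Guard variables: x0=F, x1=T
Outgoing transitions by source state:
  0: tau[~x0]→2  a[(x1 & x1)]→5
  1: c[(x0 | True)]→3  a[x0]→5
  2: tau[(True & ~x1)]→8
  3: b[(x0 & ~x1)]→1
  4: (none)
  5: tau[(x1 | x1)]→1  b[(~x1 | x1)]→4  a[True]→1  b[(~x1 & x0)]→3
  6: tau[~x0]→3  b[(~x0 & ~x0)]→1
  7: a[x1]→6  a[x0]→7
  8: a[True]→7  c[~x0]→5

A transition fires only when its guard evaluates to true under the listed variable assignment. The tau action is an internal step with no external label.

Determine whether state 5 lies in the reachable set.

11 transition(s) survive guard evaluation.
Layer 0: {0}
Layer 1: {2,5}  now seen {0,2,5}
Layer 2: {1,4}  now seen {0,1,2,4,5}
Layer 3: {3}  now seen {0,1,2,3,4,5}
Reachable = {0,1,2,3,4,5}
trace reaching 5: a

Answer: REACHABLE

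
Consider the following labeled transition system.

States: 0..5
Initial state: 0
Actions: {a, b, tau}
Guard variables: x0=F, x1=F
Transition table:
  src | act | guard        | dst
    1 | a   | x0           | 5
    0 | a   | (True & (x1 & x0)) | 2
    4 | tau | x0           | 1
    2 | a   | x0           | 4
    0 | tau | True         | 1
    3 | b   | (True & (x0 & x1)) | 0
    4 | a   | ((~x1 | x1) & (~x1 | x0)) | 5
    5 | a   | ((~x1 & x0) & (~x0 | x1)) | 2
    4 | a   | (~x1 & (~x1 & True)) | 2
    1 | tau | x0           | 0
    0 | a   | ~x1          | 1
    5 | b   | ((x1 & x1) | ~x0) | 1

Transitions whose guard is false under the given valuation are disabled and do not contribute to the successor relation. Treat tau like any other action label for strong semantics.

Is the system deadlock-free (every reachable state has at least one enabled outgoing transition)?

R = {0,1}
  0: a→1  tau→1  [2 out]
  1: ∅  [STUCK]
trace reaching 1: tau

Answer: DEADLOCK at state 1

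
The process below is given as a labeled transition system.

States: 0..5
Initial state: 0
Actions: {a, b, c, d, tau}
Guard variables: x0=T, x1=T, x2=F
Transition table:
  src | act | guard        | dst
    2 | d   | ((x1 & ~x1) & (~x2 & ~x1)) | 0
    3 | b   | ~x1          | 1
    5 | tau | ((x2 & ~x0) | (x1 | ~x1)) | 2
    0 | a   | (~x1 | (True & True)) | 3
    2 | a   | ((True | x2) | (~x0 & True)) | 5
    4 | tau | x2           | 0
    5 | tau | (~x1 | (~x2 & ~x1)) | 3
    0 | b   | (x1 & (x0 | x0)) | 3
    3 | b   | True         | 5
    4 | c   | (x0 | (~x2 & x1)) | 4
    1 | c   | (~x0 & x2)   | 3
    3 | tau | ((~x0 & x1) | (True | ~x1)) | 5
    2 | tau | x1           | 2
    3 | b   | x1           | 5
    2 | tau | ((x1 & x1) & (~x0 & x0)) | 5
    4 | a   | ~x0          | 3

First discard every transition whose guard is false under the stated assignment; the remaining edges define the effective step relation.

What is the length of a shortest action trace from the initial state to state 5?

Layered search for 5:
  Layer 0: {0}
  Layer 1: {3}
  Layer 2: {5}
depth(5)=2, e.g. a·b

Answer: 2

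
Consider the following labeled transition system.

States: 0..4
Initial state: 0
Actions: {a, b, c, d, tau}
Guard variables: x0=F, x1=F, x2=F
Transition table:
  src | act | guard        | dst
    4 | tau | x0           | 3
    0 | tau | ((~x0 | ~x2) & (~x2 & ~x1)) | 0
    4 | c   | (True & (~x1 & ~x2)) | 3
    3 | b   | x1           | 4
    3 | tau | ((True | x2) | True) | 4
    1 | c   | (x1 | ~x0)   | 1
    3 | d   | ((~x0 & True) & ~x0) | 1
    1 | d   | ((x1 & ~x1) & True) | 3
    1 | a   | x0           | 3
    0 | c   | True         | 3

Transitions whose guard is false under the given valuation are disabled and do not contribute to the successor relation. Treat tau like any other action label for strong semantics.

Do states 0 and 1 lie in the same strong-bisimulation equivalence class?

Answer: NOT BISIMILAR

Analysis:
Refine partition for ~:
  round 0: {{0,1,2,3,4}}
  round 1: {{0},{1,4},{2},{3}}
  round 2: {{0},{1},{2},{3},{4}}
5 equivalence class(es) (converged in 3)
class of 0: {0}; class of 1: {1}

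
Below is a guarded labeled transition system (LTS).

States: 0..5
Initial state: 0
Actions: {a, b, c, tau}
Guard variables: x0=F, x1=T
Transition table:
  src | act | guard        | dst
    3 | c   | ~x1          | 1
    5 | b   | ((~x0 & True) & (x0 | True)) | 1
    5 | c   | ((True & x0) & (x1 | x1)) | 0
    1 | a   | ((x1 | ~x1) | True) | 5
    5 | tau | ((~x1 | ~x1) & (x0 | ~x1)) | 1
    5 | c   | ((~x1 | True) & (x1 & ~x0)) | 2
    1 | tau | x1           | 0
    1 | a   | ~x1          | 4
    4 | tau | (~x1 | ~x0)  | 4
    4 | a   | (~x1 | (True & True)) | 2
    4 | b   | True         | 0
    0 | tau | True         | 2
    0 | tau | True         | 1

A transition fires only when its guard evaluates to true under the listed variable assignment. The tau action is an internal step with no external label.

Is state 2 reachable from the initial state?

Answer: REACHABLE

Trace:
Guard filter leaves 9 enabled edge(s).
Layer 0: {0}
Layer 1: {1,2}  cumulative {0,1,2}
Layer 2: {5}  cumulative {0,1,2,5}
Reach set: {0,1,2,5}
trace reaching 2: tau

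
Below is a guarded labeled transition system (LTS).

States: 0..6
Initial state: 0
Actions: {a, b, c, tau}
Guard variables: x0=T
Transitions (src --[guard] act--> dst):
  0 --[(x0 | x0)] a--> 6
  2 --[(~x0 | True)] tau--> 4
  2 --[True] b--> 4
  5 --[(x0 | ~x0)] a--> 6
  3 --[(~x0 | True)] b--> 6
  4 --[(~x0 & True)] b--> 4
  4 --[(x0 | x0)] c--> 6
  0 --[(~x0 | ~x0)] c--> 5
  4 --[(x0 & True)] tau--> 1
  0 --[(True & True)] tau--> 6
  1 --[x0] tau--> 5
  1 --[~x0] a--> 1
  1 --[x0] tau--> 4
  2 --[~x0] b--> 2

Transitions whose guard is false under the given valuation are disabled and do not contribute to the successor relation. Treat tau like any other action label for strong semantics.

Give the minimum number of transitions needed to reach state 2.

Breadth-first toward 2:
  depth 0: {0}
  depth 1: {6}
2 never appears.

Answer: UNREACHABLE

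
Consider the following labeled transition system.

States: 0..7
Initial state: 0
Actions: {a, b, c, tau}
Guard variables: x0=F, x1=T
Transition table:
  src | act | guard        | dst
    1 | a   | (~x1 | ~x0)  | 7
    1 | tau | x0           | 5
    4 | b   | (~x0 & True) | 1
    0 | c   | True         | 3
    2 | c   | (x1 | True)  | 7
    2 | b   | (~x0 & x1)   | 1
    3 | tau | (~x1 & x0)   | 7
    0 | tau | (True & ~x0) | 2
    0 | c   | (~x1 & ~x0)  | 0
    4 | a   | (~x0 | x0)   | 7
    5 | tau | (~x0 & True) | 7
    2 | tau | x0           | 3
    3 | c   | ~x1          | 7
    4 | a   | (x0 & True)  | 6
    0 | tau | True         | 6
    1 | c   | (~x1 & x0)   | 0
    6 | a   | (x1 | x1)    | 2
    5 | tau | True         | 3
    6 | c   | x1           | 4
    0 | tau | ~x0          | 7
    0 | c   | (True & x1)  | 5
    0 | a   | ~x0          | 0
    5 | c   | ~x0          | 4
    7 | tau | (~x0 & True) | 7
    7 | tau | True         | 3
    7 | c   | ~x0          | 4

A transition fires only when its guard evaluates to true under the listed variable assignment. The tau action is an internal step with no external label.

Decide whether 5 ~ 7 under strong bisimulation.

Compute ~ classes (split until stable):
  π0 = {{0,1,2,3,4,5,6,7}}
  π1 = {{0},{1},{2},{3},{4},{5,7},{6}}
7 equivalence class(es) (converged in 2)
5∈{5,7}, 7∈{5,7}

Answer: BISIMILAR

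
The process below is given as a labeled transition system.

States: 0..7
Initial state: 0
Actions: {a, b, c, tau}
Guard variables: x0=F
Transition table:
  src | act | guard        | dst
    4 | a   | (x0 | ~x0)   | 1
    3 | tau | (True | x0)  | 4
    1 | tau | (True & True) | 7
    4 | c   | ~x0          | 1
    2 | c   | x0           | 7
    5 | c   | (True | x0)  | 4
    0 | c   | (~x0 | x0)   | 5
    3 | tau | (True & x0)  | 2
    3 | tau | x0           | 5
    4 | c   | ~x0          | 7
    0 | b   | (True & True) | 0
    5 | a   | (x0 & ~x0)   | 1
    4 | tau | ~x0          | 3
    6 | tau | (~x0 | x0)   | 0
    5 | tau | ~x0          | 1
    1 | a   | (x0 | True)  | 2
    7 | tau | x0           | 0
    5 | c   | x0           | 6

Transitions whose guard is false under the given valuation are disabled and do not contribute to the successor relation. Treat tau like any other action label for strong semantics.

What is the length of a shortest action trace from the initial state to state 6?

Answer: UNREACHABLE

Analysis:
Breadth-first toward 6:
  depth 0: {0}
  depth 1: {5}
  depth 2: {1,4}
  depth 3: {2,3,7}
6 never appears.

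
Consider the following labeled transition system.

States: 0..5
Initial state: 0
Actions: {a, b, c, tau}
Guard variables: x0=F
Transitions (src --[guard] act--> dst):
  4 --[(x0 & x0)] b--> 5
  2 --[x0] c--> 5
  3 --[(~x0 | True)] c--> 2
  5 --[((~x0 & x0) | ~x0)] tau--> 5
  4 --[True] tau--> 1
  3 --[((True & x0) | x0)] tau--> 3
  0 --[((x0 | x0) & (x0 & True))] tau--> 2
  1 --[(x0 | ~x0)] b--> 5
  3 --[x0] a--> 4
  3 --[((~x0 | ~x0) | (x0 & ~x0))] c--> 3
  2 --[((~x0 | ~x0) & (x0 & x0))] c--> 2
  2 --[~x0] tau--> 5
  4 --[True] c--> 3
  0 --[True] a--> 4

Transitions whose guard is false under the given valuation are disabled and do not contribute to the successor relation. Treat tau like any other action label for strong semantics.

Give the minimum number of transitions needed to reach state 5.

Answer: 3

Working:
BFS to 5:
  L0 = {0}
  L1 = {4}
  L2 = {1,3}
  L3 = {2,5}
5 enters at depth 3; path a·tau·b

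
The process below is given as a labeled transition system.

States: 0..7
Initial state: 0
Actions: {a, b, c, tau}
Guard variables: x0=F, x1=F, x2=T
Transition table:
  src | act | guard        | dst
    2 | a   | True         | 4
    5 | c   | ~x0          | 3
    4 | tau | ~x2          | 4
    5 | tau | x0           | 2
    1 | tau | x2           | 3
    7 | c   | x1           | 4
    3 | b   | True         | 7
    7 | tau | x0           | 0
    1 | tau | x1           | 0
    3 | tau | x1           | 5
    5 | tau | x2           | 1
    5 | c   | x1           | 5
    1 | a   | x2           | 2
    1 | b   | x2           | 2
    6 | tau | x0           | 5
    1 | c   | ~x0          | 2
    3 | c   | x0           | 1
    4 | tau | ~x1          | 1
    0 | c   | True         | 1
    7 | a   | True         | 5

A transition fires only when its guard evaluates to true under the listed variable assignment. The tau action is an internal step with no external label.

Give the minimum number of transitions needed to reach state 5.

Layered search for 5:
  L0 = {0}
  L1 = {1}
  L2 = {2,3}
  L3 = {4,7}
  L4 = {5}
depth(5)=4, e.g. c·tau·b·a

Answer: 4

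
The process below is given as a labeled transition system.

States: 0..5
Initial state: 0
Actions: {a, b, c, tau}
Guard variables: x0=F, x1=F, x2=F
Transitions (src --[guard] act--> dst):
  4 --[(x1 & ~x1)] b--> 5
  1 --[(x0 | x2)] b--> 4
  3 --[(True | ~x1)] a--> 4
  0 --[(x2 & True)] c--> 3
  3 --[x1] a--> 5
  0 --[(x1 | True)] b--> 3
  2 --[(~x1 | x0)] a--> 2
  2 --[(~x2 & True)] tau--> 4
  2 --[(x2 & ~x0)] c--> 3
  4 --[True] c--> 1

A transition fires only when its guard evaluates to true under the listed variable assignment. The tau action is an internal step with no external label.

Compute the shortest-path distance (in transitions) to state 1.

Layered search for 1:
  L0 = {0}
  L1 = {3}
  L2 = {4}
  L3 = {1}
first hit 1 at d=3 via b·a·c

Answer: 3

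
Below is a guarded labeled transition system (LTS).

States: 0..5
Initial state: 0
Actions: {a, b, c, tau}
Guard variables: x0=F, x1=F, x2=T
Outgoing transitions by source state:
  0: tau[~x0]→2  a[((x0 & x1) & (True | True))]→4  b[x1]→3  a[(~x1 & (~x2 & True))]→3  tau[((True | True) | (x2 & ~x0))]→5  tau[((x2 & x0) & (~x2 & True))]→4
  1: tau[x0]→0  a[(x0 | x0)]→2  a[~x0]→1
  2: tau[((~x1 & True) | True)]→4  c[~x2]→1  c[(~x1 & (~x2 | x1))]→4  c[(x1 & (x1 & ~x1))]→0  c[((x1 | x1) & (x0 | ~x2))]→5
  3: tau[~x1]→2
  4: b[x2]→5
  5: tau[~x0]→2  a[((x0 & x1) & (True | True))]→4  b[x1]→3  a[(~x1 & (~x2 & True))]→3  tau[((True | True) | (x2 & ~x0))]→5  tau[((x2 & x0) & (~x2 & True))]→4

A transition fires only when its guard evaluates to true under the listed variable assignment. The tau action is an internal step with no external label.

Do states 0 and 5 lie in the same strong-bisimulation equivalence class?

Refine partition for ~:
  P[0] = {{0,1,2,3,4,5}}
  P[1] = {{0,2,3,5},{1},{4}}
  P[2] = {{0,3,5},{1},{2},{4}}
  P[3] = {{0,5},{1},{2},{3},{4}}
5 equivalence class(es) (converged in 4)
0∈{0,5}, 5∈{0,5}

Answer: BISIMILAR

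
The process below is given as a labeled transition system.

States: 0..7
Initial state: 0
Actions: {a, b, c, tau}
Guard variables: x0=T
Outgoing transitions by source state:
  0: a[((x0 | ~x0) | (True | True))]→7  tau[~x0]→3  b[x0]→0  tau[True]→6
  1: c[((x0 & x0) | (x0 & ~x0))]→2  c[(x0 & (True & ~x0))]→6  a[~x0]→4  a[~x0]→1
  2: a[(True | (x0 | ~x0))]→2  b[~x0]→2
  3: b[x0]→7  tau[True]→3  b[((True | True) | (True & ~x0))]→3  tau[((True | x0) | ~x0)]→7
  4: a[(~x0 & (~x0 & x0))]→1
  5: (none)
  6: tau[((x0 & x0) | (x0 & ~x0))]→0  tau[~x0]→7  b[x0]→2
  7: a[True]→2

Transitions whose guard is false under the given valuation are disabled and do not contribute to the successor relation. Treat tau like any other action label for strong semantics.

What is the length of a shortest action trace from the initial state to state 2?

BFS to 2:
  Layer 0: {0}
  Layer 1: {6,7}
  Layer 2: {2}
depth(2)=2, e.g. a·a

Answer: 2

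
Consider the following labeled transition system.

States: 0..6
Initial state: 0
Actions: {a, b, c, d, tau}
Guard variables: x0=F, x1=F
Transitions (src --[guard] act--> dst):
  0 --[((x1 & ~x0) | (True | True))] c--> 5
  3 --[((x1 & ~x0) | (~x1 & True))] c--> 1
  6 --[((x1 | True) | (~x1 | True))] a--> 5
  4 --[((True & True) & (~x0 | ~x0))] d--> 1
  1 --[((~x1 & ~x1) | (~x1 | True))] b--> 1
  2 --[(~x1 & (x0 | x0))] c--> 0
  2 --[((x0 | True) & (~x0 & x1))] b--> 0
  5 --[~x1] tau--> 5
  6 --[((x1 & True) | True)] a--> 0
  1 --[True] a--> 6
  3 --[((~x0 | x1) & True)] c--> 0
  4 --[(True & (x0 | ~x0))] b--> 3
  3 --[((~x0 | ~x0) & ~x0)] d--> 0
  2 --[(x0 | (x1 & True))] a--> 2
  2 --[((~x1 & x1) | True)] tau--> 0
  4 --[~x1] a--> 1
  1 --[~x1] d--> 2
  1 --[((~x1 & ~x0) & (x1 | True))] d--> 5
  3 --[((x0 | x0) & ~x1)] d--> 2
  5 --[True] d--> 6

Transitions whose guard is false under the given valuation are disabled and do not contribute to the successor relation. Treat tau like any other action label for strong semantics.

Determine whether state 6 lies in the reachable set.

After dropping false guards: 16 live edges.
Layer 0: {0}
Layer 1: {5}  now seen {0,5}
Layer 2: {6}  now seen {0,5,6}
R = {0,5,6}
Path to 6: c·d

Answer: REACHABLE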